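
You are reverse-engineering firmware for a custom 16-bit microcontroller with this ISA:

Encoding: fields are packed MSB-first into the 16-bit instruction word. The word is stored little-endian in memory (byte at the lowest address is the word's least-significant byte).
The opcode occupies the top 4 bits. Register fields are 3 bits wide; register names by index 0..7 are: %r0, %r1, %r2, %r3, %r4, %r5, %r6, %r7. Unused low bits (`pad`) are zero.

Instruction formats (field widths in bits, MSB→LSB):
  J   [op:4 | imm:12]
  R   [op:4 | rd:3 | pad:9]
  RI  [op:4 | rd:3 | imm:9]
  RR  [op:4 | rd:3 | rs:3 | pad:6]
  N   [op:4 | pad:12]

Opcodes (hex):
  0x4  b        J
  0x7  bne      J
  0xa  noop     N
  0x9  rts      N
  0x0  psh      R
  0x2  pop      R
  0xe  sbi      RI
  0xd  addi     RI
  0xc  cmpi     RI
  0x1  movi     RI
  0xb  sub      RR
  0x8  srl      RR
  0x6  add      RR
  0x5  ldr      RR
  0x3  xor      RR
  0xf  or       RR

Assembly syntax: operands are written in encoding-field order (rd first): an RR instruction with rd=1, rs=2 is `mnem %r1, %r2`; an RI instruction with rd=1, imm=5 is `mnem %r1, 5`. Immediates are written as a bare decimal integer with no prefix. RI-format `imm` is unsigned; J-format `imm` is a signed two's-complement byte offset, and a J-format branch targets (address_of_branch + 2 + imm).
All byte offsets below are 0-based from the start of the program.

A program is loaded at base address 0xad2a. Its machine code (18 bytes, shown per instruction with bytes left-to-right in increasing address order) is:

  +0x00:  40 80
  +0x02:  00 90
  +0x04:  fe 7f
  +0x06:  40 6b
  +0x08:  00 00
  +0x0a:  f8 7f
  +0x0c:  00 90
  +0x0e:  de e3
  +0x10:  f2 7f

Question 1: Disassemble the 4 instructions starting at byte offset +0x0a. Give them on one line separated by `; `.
+0x0a: f8 7f ⇒ word 0x7ff8 (little)
  top 4b → 0x7 → bne [J]
  imm: (w>>0)&0xfff=0xff8 (s12→-8) → -8
+0x0c: 00 90 ⇒ word 0x9000 (little)
  top 4b → 0x9 → rts [N]
+0x0e: de e3 ⇒ word 0xe3de (little)
  top 4b → 0xe → sbi [RI]
  rd: (w>>9)&0x7=0x1 → %r1
  imm: (w>>0)&0x1ff=0x1de → 478
+0x10: f2 7f ⇒ word 0x7ff2 (little)
  top 4b → 0x7 → bne [J]
  imm: (w>>0)&0xfff=0xff2 (s12→-14) → -14

bne -8; rts; sbi %r1, 478; bne -14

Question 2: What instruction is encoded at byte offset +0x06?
[06] 40 6b → 0x6b40
  top 4b → 0x6 → add [RR]
  rd@[11:9]=0x5 ⇒ %r5
  rs@[8:6]=0x5 ⇒ %r5

add %r5, %r5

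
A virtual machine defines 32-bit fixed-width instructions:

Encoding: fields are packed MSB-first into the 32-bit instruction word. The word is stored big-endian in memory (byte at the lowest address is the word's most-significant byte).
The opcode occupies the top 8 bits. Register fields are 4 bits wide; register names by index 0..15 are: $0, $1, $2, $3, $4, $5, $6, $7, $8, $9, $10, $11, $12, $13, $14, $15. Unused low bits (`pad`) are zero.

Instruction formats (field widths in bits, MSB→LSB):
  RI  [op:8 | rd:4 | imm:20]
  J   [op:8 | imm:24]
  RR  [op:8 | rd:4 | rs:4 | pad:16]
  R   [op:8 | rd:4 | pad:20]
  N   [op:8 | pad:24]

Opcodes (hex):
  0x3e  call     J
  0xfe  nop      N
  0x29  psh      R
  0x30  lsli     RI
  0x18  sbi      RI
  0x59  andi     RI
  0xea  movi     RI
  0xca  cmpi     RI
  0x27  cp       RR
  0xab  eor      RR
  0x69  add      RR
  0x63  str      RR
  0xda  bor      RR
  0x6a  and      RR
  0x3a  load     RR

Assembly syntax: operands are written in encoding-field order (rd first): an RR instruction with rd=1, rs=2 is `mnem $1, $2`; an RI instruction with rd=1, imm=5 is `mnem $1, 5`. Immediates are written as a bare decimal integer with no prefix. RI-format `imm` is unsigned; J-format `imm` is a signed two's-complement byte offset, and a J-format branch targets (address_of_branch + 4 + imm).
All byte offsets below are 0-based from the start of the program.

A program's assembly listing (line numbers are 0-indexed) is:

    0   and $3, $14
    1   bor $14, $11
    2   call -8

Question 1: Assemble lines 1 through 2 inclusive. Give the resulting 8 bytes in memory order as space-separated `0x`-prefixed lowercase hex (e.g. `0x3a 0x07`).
1. bor fields op=0xda:8|rd=14:4|rs=11:4|pad=0:16 → word daeb0000h → da eb 00 00
2. call fields op=0x3e:8|imm=-8:24 → word 3efffff8h → 3e ff ff f8

0xda 0xeb 0x00 0x00 0x3e 0xff 0xff 0xf8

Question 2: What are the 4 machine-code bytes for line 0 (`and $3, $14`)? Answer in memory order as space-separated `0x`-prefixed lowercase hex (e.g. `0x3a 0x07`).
0x6a 0x3e 0x00 0x00

0. and fields op=0x6a:8|rd=3:4|rs=14:4|pad=0:16 → word 6a3e0000h → 6a 3e 00 00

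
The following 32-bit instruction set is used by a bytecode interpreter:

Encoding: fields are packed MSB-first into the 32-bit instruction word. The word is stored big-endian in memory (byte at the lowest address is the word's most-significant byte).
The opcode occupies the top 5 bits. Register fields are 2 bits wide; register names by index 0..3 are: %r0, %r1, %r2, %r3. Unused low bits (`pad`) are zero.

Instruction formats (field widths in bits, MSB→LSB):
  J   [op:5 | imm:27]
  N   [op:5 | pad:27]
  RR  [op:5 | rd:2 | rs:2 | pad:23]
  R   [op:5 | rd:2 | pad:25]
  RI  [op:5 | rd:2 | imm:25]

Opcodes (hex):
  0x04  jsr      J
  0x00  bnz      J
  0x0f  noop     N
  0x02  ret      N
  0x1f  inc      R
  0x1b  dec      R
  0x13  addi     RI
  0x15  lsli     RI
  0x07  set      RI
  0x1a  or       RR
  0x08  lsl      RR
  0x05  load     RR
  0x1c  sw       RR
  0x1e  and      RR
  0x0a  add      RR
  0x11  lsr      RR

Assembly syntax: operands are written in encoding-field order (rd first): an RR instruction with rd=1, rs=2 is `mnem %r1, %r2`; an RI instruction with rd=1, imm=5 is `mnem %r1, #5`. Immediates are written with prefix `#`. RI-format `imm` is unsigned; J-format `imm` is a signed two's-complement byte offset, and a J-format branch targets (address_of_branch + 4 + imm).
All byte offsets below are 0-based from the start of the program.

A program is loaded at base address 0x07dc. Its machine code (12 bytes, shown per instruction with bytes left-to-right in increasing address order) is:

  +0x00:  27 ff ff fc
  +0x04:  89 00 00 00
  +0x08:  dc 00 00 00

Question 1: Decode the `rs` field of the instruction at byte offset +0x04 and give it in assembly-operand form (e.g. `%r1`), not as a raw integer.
@+04  big-endian(89 00 00 00) = 0x89000000
  top 5b → 0x11 → lsr [RR]
  [26:25] rd=0 = %r0
  [24:23] rs=2 = %r2

%r2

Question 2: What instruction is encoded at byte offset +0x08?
@+08  big-endian(dc 00 00 00) = 0xdc000000
  opcode bits[31:27]=0x1b: dec/R
  [26:25] rd=2 = %r2

dec %r2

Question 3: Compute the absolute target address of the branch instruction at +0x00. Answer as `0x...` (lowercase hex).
[00] 27 ff ff fc → 0x27fffffc
  top 5b → 0x4 → jsr [J]
  [26:0] imm=134217724 (s27→-4) = #-4
  target = base 0x07dc + off 0x00 + 4 + imm -4 = 0x07dc

0x07dc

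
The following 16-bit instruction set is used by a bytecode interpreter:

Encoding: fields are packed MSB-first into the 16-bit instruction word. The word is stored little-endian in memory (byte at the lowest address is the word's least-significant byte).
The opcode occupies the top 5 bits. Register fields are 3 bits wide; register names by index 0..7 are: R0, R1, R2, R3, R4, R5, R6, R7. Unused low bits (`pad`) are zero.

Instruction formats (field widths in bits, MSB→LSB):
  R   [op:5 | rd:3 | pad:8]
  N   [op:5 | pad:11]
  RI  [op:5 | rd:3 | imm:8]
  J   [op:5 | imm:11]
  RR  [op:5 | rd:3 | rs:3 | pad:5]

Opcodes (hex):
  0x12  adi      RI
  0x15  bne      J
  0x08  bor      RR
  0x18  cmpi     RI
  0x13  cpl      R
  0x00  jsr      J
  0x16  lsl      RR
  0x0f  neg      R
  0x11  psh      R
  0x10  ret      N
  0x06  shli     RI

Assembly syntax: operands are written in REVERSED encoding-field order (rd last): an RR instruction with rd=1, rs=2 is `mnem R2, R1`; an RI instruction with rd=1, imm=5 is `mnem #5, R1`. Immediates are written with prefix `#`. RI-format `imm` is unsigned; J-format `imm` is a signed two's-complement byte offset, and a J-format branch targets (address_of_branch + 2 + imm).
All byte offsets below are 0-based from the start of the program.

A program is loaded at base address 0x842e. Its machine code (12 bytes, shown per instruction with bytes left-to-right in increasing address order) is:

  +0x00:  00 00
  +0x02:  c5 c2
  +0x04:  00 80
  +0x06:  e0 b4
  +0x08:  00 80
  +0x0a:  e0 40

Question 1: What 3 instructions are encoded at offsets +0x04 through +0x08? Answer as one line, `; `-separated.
ret; lsl R7, R4; ret

+0x04: 00 80 ⇒ word 0x8000 (little)
  op=0x8000>>11=0x10 ⇒ ret (N)
+0x06: e0 b4 ⇒ word 0xb4e0 (little)
  op=0xb4e0>>11=0x16 ⇒ lsl (RR)
  [10:8] rd=4 = R4
  [7:5] rs=7 = R7
+0x08: 00 80 ⇒ word 0x8000 (little)
  op=0x8000>>11=0x10 ⇒ ret (N)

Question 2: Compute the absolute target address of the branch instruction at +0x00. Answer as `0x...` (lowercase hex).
@+00  little-endian(00 00) = 0x0000
  op=0x0000>>11=0x0 ⇒ jsr (J)
  imm: (w>>0)&0x7ff=0x0 → #0
  target = base 0x842e + off 0x00 + 2 + imm 0 = 0x8430

0x8430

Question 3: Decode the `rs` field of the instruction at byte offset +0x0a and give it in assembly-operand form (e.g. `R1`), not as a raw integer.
R7

+0x0a: e0 40 ⇒ word 0x40e0 (little)
  op=0x40e0>>11=0x8 ⇒ bor (RR)
  rd: (w>>8)&0x7=0x0 → R0
  rs: (w>>5)&0x7=0x7 → R7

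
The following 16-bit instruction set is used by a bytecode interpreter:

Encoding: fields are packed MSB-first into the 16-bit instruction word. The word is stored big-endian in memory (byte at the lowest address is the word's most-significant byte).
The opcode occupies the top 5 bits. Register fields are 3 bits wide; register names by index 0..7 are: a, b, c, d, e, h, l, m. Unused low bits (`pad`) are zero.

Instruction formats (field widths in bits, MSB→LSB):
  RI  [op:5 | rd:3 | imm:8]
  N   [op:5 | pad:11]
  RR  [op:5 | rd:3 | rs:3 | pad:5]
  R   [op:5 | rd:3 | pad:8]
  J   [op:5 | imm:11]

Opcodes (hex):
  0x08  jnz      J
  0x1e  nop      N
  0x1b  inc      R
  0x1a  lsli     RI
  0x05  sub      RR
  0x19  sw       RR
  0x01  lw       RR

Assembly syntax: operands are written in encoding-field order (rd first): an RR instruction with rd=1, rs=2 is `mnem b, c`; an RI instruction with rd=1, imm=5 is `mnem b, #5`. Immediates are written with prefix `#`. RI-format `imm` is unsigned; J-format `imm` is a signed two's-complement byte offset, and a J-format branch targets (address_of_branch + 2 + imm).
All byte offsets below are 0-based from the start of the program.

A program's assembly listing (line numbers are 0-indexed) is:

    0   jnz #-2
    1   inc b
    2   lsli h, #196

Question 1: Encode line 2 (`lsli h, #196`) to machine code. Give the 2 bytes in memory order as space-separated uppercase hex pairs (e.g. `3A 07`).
D5 C4

line 2 (lsli): pack op=0x1a:5|rd=5:3|imm=196:8 = 0xd5c4; big→ d5 c4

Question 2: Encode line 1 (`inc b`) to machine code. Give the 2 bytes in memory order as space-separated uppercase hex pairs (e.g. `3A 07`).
line 1 (inc): pack op=0x1b:5|rd=1:3|pad=0:8 = 0xd900; big→ d9 00

D9 00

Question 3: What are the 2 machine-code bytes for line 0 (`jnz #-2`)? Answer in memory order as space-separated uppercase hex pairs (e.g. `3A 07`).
47 FE

line 0 (jnz): pack op=0x8:5|imm=-2:11 = 0x47fe; big→ 47 fe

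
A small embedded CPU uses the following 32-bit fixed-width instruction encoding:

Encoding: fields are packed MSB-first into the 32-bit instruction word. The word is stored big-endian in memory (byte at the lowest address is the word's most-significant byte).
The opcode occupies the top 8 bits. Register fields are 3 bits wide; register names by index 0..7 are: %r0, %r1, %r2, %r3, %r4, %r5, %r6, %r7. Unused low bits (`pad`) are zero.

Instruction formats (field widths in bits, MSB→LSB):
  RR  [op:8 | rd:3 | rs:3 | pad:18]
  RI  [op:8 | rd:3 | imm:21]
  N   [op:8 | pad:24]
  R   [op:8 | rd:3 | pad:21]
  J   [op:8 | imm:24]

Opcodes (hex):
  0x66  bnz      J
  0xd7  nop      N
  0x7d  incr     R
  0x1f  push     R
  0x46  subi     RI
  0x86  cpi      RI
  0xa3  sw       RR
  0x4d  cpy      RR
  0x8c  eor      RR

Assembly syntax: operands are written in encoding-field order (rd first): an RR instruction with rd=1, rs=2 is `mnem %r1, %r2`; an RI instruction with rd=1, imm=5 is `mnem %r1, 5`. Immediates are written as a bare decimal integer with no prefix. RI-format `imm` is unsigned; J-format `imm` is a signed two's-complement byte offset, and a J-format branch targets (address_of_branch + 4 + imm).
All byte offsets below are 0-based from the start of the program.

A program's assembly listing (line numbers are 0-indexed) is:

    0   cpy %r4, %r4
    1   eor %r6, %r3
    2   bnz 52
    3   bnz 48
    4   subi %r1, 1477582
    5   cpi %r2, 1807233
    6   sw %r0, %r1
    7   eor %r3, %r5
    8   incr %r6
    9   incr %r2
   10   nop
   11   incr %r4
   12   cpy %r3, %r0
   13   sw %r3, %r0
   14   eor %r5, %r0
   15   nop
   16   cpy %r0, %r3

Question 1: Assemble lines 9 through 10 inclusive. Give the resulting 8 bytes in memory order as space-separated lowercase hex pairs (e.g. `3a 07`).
9. incr fields op=0x7d:8|rd=2:3|pad=0:21 → word 7d400000h → 7d 40 00 00
10. nop fields op=0xd7:8|pad=0:24 → word d7000000h → d7 00 00 00

7d 40 00 00 d7 00 00 00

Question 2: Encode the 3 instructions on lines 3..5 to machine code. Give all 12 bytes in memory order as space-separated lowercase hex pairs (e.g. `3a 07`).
66 00 00 30 46 36 8b ce 86 5b 93 81

L3: bnz op=0x66:8|imm=48:24 ⇒ 0x66000030 ⇒ big 66 00 00 30
L4: subi op=0x46:8|rd=1:3|imm=1477582:21 ⇒ 0x46368bce ⇒ big 46 36 8b ce
L5: cpi op=0x86:8|rd=2:3|imm=1807233:21 ⇒ 0x865b9381 ⇒ big 86 5b 93 81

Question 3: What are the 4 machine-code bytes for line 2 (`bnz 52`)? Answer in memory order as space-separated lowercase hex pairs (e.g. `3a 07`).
66 00 00 34

2. bnz fields op=0x66:8|imm=52:24 → word 66000034h → 66 00 00 34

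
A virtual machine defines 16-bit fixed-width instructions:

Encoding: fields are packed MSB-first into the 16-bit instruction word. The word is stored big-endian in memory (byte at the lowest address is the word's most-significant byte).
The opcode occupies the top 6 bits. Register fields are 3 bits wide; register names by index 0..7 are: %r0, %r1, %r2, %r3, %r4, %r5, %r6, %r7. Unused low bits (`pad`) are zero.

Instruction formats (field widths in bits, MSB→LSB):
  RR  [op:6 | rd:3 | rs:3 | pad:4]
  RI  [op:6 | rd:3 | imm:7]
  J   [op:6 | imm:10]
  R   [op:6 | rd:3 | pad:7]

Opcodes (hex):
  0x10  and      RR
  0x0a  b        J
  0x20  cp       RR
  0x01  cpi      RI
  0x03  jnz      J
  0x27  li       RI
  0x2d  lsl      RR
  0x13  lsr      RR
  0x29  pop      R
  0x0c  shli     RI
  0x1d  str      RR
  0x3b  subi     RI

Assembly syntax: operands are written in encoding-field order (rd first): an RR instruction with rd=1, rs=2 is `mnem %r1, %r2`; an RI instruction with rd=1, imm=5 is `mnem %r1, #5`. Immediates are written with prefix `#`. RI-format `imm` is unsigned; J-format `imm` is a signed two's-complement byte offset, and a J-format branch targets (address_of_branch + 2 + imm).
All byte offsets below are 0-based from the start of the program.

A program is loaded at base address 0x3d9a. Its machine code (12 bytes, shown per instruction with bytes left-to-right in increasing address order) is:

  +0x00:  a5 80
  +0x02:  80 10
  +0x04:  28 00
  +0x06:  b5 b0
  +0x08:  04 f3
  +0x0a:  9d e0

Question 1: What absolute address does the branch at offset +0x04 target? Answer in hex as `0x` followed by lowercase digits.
off 0x04: read 28 00 as big → 0x2800
  top 6b → 0xa → b [J]
  imm@[9:0]=0x0 ⇒ #0
  target = base 0x3d9a + off 0x04 + 2 + imm 0 = 0x3da0

0x3da0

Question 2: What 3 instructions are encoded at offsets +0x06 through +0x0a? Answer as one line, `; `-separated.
lsl %r3, %r3; cpi %r1, #115; li %r3, #96

+0x06: b5 b0 ⇒ word 0xb5b0 (big)
  opcode bits[15:10]=0x2d: lsl/RR
  [9:7] rd=3 = %r3
  [6:4] rs=3 = %r3
+0x08: 04 f3 ⇒ word 0x04f3 (big)
  opcode bits[15:10]=0x1: cpi/RI
  [9:7] rd=1 = %r1
  [6:0] imm=115 = #115
+0x0a: 9d e0 ⇒ word 0x9de0 (big)
  opcode bits[15:10]=0x27: li/RI
  [9:7] rd=3 = %r3
  [6:0] imm=96 = #96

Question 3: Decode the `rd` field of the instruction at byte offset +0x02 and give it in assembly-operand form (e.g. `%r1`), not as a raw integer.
%r0

off 0x02: read 80 10 as big → 0x8010
  top 6b → 0x20 → cp [RR]
  [9:7] rd=0 = %r0
  [6:4] rs=1 = %r1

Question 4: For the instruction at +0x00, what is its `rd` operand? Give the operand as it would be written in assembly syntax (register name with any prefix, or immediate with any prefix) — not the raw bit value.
%r3

off 0x00: read a5 80 as big → 0xa580
  op=0xa580>>10=0x29 ⇒ pop (R)
  [9:7] rd=3 = %r3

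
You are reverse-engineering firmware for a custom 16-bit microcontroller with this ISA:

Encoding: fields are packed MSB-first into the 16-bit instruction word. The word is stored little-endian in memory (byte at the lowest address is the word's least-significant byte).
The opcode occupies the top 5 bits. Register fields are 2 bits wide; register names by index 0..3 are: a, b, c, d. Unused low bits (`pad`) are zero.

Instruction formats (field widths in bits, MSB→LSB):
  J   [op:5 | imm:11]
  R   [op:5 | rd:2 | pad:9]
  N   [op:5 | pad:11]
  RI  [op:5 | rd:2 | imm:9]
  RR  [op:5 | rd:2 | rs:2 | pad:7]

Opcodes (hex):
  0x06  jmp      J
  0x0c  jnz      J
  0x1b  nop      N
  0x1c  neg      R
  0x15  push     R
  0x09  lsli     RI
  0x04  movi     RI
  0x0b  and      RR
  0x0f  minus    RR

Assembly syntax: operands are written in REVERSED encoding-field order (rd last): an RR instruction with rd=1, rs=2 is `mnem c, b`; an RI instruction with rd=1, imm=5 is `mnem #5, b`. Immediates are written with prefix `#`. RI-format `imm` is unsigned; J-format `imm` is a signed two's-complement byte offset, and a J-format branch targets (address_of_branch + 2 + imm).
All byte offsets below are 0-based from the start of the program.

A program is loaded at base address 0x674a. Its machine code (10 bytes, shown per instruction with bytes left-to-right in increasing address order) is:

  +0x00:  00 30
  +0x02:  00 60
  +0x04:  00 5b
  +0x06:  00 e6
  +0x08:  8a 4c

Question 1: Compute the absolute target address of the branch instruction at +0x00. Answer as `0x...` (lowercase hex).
0x674c

off 0x00: read 00 30 as little → 0x3000
  top 5b → 0x6 → jmp [J]
  imm@[10:0]=0x0 ⇒ #0
  target = base 0x674a + off 0x00 + 2 + imm 0 = 0x674c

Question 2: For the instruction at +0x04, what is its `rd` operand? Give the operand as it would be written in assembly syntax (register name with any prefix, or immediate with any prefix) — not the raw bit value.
b

off 0x04: read 00 5b as little → 0x5b00
  op=0x5b00>>11=0xb ⇒ and (RR)
  rd: (w>>9)&0x3=0x1 → b
  rs: (w>>7)&0x3=0x2 → c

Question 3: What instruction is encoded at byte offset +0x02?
jnz #0

off 0x02: read 00 60 as little → 0x6000
  top 5b → 0xc → jnz [J]
  imm@[10:0]=0x0 ⇒ #0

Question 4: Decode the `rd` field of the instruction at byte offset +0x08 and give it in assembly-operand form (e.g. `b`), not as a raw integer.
c

off 0x08: read 8a 4c as little → 0x4c8a
  top 5b → 0x9 → lsli [RI]
  rd@[10:9]=0x2 ⇒ c
  imm@[8:0]=0x8a ⇒ #138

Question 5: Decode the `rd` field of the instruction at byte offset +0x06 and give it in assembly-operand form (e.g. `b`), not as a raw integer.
d

off 0x06: read 00 e6 as little → 0xe600
  op=0xe600>>11=0x1c ⇒ neg (R)
  rd: (w>>9)&0x3=0x3 → d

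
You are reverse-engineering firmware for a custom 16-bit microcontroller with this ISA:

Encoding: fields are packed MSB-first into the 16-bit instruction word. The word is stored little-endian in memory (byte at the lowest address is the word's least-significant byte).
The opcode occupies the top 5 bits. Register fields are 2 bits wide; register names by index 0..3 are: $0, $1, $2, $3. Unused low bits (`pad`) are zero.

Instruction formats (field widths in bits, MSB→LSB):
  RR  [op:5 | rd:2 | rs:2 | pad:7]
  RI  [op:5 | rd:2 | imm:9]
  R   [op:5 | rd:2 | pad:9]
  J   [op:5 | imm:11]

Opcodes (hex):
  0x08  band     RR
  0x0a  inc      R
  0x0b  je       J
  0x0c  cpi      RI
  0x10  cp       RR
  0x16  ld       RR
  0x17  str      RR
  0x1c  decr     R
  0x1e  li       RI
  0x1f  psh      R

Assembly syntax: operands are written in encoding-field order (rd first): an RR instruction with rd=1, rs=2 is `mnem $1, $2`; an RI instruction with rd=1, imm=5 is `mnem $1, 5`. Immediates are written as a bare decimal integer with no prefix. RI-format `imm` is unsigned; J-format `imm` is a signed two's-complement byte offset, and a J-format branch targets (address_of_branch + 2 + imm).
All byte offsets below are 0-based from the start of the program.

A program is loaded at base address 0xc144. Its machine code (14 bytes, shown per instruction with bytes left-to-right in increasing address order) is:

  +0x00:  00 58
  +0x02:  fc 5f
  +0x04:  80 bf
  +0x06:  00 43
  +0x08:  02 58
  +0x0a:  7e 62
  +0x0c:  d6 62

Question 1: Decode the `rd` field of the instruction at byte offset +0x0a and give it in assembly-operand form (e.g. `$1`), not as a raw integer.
+0x0a: 7e 62 ⇒ word 0x627e (little)
  top 5b → 0xc → cpi [RI]
  [10:9] rd=1 = $1
  [8:0] imm=126 = 126

$1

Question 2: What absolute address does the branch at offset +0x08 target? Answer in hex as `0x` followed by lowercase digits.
0xc150

+0x08: 02 58 ⇒ word 0x5802 (little)
  opcode bits[15:11]=0xb: je/J
  imm: (w>>0)&0x7ff=0x2 → 2
  target = base 0xc144 + off 0x08 + 2 + imm 2 = 0xc150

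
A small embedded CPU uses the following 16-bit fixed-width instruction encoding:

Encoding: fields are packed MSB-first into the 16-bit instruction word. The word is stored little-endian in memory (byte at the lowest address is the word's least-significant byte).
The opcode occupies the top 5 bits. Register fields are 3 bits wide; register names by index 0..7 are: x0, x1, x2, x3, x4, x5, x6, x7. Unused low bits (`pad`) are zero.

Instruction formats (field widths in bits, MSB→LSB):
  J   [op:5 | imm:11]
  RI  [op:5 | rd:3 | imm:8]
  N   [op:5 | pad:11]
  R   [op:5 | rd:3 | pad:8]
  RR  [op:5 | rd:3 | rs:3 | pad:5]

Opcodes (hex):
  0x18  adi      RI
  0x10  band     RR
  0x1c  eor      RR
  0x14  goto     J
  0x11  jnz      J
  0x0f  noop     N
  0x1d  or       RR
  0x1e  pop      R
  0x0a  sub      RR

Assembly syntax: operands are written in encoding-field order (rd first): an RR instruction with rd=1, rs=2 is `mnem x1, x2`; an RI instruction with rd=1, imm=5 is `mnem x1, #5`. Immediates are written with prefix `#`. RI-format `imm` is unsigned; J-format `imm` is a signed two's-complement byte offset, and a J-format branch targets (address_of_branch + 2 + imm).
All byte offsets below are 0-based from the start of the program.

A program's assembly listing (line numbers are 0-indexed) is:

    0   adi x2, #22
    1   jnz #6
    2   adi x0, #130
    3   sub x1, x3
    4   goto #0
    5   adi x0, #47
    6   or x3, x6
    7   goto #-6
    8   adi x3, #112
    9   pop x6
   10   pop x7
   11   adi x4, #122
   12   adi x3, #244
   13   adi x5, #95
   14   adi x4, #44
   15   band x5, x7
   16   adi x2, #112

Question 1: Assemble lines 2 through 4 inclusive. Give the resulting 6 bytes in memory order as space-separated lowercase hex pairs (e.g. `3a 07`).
82 c0 60 51 00 a0

L2: adi op=0x18:5|rd=0:3|imm=130:8 ⇒ 0xc082 ⇒ little 82 c0
L3: sub op=0xa:5|rd=1:3|rs=3:3|pad=0:5 ⇒ 0x5160 ⇒ little 60 51
L4: goto op=0x14:5|imm=0:11 ⇒ 0xa000 ⇒ little 00 a0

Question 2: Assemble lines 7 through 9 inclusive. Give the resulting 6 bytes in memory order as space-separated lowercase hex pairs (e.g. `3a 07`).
fa a7 70 c3 00 f6

L7: goto op=0x14:5|imm=-6:11 ⇒ 0xa7fa ⇒ little fa a7
L8: adi op=0x18:5|rd=3:3|imm=112:8 ⇒ 0xc370 ⇒ little 70 c3
L9: pop op=0x1e:5|rd=6:3|pad=0:8 ⇒ 0xf600 ⇒ little 00 f6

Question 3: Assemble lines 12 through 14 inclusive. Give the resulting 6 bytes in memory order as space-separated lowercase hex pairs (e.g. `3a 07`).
L12: adi op=0x18:5|rd=3:3|imm=244:8 ⇒ 0xc3f4 ⇒ little f4 c3
L13: adi op=0x18:5|rd=5:3|imm=95:8 ⇒ 0xc55f ⇒ little 5f c5
L14: adi op=0x18:5|rd=4:3|imm=44:8 ⇒ 0xc42c ⇒ little 2c c4

f4 c3 5f c5 2c c4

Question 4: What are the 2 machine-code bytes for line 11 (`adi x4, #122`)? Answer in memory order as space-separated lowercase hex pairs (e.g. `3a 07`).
7a c4

11. adi fields op=0x18:5|rd=4:3|imm=122:8 → word c47ah → 7a c4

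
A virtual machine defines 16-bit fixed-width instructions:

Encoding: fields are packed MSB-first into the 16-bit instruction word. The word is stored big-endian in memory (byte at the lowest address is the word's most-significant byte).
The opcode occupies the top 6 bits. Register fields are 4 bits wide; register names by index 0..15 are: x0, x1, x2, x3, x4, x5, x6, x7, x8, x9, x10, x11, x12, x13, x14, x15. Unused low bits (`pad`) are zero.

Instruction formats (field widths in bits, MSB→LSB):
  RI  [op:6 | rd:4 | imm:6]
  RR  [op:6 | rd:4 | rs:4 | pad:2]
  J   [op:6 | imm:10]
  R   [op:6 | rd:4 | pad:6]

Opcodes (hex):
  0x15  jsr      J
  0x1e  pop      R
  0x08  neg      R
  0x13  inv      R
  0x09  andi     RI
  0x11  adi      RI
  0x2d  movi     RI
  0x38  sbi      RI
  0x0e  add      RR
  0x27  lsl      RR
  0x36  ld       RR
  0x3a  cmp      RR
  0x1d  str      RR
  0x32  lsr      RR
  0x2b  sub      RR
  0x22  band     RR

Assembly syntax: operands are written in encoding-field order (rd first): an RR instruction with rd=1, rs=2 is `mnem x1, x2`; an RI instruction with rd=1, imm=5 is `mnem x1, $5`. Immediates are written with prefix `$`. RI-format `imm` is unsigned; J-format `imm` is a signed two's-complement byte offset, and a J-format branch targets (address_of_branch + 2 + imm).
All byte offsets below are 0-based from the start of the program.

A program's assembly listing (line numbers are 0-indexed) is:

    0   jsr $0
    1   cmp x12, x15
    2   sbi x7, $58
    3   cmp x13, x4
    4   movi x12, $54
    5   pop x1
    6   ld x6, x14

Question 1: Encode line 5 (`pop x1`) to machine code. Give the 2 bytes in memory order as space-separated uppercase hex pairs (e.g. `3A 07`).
L5: pop op=0x1e:6|rd=1:4|pad=0:6 ⇒ 0x7840 ⇒ big 78 40

78 40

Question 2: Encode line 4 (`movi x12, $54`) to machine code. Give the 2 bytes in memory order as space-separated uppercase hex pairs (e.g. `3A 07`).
B7 36

line 4 (movi): pack op=0x2d:6|rd=12:4|imm=54:6 = 0xb736; big→ b7 36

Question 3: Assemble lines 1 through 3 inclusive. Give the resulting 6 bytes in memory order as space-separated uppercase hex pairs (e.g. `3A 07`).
EB 3C E1 FA EB 50

1. cmp fields op=0x3a:6|rd=12:4|rs=15:4|pad=0:2 → word eb3ch → eb 3c
2. sbi fields op=0x38:6|rd=7:4|imm=58:6 → word e1fah → e1 fa
3. cmp fields op=0x3a:6|rd=13:4|rs=4:4|pad=0:2 → word eb50h → eb 50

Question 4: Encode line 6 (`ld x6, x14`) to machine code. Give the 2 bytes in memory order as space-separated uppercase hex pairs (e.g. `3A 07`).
D9 B8

6. ld fields op=0x36:6|rd=6:4|rs=14:4|pad=0:2 → word d9b8h → d9 b8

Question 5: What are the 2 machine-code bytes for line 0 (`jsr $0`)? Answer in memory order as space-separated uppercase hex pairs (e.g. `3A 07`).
0. jsr fields op=0x15:6|imm=0:10 → word 5400h → 54 00

54 00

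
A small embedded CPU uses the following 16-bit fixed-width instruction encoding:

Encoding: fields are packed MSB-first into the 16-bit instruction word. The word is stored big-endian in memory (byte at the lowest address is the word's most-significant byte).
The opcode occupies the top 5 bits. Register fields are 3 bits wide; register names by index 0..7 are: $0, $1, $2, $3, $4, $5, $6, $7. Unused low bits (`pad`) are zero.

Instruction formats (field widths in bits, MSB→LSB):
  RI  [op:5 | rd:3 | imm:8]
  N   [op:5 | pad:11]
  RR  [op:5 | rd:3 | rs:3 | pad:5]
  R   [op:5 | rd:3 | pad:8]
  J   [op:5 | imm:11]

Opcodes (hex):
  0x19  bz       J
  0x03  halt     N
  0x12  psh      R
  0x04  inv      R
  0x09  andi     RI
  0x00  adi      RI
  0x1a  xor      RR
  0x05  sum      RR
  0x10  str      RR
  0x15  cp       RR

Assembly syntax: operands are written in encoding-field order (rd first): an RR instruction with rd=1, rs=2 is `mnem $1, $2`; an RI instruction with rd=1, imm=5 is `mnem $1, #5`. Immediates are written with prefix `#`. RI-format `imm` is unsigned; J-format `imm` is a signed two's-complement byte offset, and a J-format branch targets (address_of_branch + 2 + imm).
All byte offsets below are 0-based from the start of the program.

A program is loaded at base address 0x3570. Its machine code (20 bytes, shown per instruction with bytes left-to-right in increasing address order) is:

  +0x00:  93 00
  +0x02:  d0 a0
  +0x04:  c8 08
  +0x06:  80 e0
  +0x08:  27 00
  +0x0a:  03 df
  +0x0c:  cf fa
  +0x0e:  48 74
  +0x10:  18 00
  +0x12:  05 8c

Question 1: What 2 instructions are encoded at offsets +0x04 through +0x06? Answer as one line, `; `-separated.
bz #8; str $0, $7

off 0x04: read c8 08 as big → 0xc808
  opcode bits[15:11]=0x19: bz/J
  imm: (w>>0)&0x7ff=0x8 → #8
off 0x06: read 80 e0 as big → 0x80e0
  opcode bits[15:11]=0x10: str/RR
  rd: (w>>8)&0x7=0x0 → $0
  rs: (w>>5)&0x7=0x7 → $7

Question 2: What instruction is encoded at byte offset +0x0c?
bz #-6

[0c] cf fa → 0xcffa
  opcode bits[15:11]=0x19: bz/J
  imm: (w>>0)&0x7ff=0x7fa (s11→-6) → #-6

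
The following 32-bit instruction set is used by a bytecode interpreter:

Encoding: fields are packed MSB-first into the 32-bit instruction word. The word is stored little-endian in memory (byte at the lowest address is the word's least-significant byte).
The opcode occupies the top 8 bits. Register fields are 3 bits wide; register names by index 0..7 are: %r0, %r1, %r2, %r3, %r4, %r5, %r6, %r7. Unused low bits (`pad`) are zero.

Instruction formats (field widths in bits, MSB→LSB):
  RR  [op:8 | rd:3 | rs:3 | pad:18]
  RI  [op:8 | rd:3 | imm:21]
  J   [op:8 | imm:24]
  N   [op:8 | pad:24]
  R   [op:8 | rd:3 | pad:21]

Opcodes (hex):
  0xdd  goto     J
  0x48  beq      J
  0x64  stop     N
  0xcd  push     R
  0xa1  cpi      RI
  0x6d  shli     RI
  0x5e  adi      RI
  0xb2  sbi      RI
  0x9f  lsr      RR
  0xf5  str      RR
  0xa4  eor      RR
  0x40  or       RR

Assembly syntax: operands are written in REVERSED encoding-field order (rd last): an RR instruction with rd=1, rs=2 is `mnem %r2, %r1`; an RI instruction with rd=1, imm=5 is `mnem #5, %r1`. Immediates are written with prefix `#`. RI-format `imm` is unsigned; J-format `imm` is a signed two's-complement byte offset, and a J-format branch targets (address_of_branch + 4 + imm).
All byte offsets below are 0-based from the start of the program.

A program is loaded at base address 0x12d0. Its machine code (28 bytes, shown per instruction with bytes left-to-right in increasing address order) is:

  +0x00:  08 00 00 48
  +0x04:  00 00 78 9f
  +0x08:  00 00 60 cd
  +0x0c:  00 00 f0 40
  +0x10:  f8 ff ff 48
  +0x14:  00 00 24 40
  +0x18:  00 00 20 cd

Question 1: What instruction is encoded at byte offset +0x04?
@+04  little-endian(00 00 78 9f) = 0x9f780000
  op=0x9f780000>>24=0x9f ⇒ lsr (RR)
  [23:21] rd=3 = %r3
  [20:18] rs=6 = %r6

lsr %r6, %r3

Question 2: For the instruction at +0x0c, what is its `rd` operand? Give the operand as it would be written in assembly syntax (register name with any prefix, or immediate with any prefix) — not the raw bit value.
%r7

+0x0c: 00 00 f0 40 ⇒ word 0x40f00000 (little)
  op=0x40f00000>>24=0x40 ⇒ or (RR)
  [23:21] rd=7 = %r7
  [20:18] rs=4 = %r4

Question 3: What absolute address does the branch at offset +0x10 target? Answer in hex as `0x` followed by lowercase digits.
0x12dc

off 0x10: read f8 ff ff 48 as little → 0x48fffff8
  opcode bits[31:24]=0x48: beq/J
  imm: (w>>0)&0xffffff=0xfffff8 (s24→-8) → #-8
  target = base 0x12d0 + off 0x10 + 4 + imm -8 = 0x12dc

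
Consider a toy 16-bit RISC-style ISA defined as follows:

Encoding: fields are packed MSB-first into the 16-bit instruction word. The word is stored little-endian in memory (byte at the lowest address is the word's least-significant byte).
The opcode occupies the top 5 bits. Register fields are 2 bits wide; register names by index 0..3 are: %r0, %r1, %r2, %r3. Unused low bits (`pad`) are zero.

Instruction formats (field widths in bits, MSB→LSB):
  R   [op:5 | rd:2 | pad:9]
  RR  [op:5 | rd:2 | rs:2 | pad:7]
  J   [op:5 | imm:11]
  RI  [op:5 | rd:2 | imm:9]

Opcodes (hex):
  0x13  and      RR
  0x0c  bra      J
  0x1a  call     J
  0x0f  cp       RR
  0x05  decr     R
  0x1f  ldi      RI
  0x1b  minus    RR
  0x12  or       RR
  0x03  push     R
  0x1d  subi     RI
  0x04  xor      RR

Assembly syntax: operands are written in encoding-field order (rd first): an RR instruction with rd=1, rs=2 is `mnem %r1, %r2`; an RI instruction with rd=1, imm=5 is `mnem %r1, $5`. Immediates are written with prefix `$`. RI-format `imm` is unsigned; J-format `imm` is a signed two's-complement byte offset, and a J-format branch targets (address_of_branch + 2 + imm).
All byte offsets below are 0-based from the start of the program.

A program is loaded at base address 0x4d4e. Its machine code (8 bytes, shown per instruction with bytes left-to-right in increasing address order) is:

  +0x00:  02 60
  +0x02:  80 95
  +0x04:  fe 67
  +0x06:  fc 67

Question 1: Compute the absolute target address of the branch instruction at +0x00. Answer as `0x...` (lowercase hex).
@+00  little-endian(02 60) = 0x6002
  op=0x6002>>11=0xc ⇒ bra (J)
  [10:0] imm=2 = $2
  target = base 0x4d4e + off 0x00 + 2 + imm 2 = 0x4d52

0x4d52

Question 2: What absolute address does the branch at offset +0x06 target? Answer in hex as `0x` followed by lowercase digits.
+0x06: fc 67 ⇒ word 0x67fc (little)
  opcode bits[15:11]=0xc: bra/J
  [10:0] imm=2044 (s11→-4) = $-4
  target = base 0x4d4e + off 0x06 + 2 + imm -4 = 0x4d52

0x4d52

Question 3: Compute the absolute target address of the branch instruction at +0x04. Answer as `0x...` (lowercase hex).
+0x04: fe 67 ⇒ word 0x67fe (little)
  op=0x67fe>>11=0xc ⇒ bra (J)
  [10:0] imm=2046 (s11→-2) = $-2
  target = base 0x4d4e + off 0x04 + 2 + imm -2 = 0x4d52

0x4d52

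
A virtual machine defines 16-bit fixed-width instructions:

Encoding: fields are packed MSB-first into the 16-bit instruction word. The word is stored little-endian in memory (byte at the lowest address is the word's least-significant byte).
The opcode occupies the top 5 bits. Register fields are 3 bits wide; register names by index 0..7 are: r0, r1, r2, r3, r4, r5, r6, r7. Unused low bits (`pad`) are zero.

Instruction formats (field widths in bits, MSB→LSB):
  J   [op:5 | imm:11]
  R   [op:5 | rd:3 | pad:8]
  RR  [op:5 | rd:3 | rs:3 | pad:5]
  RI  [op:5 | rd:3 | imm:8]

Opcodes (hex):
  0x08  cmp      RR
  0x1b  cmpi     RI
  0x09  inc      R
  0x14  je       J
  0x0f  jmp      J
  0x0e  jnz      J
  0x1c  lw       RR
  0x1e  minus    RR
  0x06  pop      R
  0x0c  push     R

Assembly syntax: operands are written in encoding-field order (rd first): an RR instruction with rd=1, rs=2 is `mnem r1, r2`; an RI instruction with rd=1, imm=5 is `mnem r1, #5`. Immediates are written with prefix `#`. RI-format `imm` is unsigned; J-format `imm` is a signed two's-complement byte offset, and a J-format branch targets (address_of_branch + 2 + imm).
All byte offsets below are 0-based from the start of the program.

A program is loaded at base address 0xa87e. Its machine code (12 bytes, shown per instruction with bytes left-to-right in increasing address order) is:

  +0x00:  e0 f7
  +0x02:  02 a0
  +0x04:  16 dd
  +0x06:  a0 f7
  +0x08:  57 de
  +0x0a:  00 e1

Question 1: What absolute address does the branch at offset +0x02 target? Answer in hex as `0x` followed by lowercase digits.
0xa884

@+02  little-endian(02 a0) = 0xa002
  top 5b → 0x14 → je [J]
  imm@[10:0]=0x2 ⇒ #2
  target = base 0xa87e + off 0x02 + 2 + imm 2 = 0xa884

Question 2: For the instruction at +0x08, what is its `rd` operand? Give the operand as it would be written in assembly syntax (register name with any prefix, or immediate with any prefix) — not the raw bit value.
[08] 57 de → 0xde57
  top 5b → 0x1b → cmpi [RI]
  rd@[10:8]=0x6 ⇒ r6
  imm@[7:0]=0x57 ⇒ #87

r6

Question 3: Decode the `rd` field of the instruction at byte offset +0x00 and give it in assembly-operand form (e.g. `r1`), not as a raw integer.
@+00  little-endian(e0 f7) = 0xf7e0
  top 5b → 0x1e → minus [RR]
  rd@[10:8]=0x7 ⇒ r7
  rs@[7:5]=0x7 ⇒ r7

r7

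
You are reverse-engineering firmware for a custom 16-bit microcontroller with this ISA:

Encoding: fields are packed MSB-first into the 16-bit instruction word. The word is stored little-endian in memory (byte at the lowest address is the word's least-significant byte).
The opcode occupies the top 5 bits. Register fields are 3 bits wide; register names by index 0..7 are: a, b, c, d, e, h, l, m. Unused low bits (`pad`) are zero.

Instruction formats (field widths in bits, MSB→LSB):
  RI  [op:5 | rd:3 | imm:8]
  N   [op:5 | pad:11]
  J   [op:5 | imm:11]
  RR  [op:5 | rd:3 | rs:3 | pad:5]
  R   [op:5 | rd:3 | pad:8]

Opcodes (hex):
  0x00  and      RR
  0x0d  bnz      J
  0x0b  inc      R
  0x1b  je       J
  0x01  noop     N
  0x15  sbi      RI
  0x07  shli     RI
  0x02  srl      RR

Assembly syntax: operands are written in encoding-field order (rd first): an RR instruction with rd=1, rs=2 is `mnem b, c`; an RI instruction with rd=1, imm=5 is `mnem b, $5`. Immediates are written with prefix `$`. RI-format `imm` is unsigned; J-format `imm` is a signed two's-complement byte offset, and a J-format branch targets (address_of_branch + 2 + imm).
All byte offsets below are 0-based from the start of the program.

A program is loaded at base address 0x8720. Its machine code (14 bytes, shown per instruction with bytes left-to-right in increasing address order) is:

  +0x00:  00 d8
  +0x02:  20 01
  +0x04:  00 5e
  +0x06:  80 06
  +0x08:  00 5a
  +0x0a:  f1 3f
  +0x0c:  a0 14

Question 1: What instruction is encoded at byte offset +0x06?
@+06  little-endian(80 06) = 0x0680
  op=0x0680>>11=0x0 ⇒ and (RR)
  [10:8] rd=6 = l
  [7:5] rs=4 = e

and l, e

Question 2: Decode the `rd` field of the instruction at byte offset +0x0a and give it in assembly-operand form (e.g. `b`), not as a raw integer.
@+0a  little-endian(f1 3f) = 0x3ff1
  top 5b → 0x7 → shli [RI]
  rd@[10:8]=0x7 ⇒ m
  imm@[7:0]=0xf1 ⇒ $241

m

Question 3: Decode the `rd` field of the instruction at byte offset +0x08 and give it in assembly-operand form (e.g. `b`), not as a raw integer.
+0x08: 00 5a ⇒ word 0x5a00 (little)
  opcode bits[15:11]=0xb: inc/R
  rd: (w>>8)&0x7=0x2 → c

c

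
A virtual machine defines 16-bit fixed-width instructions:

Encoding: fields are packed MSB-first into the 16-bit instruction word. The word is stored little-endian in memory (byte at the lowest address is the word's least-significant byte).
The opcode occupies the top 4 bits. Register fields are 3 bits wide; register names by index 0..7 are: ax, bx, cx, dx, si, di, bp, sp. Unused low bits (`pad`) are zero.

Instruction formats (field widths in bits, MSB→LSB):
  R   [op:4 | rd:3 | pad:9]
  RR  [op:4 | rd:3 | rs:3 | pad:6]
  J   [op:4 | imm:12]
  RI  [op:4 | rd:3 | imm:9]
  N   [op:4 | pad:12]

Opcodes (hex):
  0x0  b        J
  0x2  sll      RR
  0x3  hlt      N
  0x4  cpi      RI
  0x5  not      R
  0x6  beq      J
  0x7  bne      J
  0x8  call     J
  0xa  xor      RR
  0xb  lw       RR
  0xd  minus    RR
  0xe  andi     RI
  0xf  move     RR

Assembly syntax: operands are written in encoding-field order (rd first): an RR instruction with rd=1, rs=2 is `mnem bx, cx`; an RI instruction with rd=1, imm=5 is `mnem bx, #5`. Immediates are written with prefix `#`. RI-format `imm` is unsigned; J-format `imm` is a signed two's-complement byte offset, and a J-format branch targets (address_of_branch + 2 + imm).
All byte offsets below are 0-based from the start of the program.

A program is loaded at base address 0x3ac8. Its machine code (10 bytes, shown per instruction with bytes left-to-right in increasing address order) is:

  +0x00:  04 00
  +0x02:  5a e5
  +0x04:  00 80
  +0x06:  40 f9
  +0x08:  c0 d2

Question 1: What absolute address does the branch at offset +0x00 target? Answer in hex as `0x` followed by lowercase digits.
0x3ace

@+00  little-endian(04 00) = 0x0004
  op=0x0004>>12=0x0 ⇒ b (J)
  imm@[11:0]=0x4 ⇒ #4
  target = base 0x3ac8 + off 0x00 + 2 + imm 4 = 0x3ace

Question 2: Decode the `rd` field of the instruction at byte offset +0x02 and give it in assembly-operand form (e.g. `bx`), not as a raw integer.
cx

+0x02: 5a e5 ⇒ word 0xe55a (little)
  op=0xe55a>>12=0xe ⇒ andi (RI)
  rd@[11:9]=0x2 ⇒ cx
  imm@[8:0]=0x15a ⇒ #346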